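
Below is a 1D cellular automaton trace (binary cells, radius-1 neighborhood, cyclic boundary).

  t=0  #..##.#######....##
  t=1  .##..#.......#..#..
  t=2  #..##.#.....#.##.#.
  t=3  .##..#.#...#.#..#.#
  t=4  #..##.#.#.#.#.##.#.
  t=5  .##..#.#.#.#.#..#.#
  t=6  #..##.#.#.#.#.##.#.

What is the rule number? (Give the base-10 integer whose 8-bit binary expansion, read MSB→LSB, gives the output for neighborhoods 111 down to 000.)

  ### -> .   bit 7 = 0  t=0,i=7
  ##. -> .   bit 6 = 0  t=0,i=0
  #.# -> #   bit 5 = 1  t=0,i=5
  #.. -> #   bit 4 = 1  t=0,i=1
  .## -> .   bit 3 = 0  t=0,i=3
  .#. -> .   bit 2 = 0  t=1,i=5
  ..# -> #   bit 1 = 1  t=0,i=2
  ... -> .   bit 0 = 0  t=0,i=14
  bits 00110010 = 50

50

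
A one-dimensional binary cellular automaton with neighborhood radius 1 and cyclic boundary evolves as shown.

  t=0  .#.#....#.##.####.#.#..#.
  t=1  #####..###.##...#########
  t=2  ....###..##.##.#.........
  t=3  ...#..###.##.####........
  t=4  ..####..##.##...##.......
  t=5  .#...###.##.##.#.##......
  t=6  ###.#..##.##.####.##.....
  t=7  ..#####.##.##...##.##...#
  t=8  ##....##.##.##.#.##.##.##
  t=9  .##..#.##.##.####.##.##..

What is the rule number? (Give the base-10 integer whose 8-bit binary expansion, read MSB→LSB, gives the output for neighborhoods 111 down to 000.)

  nb ###: next=.  (t=0,i=14, bit7=0)
  nb ##.: next=#  (t=0,i=11, bit6=1)
  nb #.#: next=#  (t=0,i=2, bit5=1)
  nb #..: next=#  (t=0,i=4, bit4=1)
  nb .##: next=.  (t=0,i=10, bit3=0)
  nb .#.: next=#  (t=0,i=1, bit2=1)
  nb ..#: next=#  (t=0,i=0, bit1=1)
  nb ...: next=.  (t=0,i=5, bit0=0)
  bits 01110110 = 118

118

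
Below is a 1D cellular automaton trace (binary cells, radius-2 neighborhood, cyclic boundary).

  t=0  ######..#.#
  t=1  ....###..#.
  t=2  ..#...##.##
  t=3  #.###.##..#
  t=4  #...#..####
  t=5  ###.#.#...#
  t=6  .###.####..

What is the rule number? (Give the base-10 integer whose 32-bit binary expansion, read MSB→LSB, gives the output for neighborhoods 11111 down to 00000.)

  ##### -> .   bit 31 = 0  t=0,i=1
  ####. -> #   bit 30 = 1  t=0,i=4
  ###.# -> #   bit 29 = 1  t=3,i=4
  ###.. -> #   bit 28 = 1  t=0,i=5
  ##.## -> .   bit 27 = 0  t=2,i=8
  ##.#. -> #   bit 26 = 1  t=5,i=3
  ##..# -> #   bit 25 = 1  t=0,i=6
  ##... -> #   bit 24 = 1  t=4,i=1
  #.### -> .   bit 23 = 0  t=0,i=10
  #.##. -> .   bit 22 = 0  t=2,i=9
  #.#.# -> .   bit 21 = 0  t=5,i=4
  #.#.. -> #   bit 20 = 1  t=5,i=6
  #..## -> #   bit 19 = 1  t=3,i=9
  #..#. -> .   bit 18 = 0  t=0,i=7
  #...# -> #   bit 17 = 1  t=2,i=4
  #.... -> .   bit 16 = 0  t=1,i=0
  .#### -> .   bit 15 = 0  t=0,i=0
  .###. -> .   bit 14 = 0  t=1,i=5
  .##.# -> #   bit 13 = 1  t=2,i=7
  .##.. -> #   bit 12 = 1  t=2,i=10
  .#.## -> #   bit 11 = 1  t=0,i=9
  .#.#. -> #   bit 10 = 1  t=5,i=5
  .#..# -> .   bit 9 = 0  t=4,i=5
  .#... -> #   bit 8 = 1  t=1,i=10
  ..### -> .   bit 7 = 0  t=1,i=4
  ..##. -> #   bit 6 = 1  t=2,i=6
  ..#.# -> .   bit 5 = 0  t=0,i=8
  ..#.. -> #   bit 4 = 1  t=1,i=9
  ...## -> .   bit 3 = 0  t=1,i=3
  ...#. -> .   bit 2 = 0  t=4,i=3
  ....# -> #   bit 1 = 1  t=1,i=2
  ..... -> .   bit 0 = 0  t=1,i=1
  bits 01110111000110100011110101010010 = 1998208338

1998208338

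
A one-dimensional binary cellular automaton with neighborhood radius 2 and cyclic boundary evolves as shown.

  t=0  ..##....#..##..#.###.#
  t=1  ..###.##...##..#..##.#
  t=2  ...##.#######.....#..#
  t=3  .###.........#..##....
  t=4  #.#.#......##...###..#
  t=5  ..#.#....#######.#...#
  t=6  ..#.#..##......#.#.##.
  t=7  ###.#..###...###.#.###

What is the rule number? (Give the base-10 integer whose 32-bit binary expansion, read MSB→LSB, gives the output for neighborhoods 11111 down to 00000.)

561139822

  #####|.  b31=0 t=2,i=8
  ####.|.  b30=0 t=2,i=11
  ###.#|#  b29=1 t=0,i=19
  ###..|.  b28=0 t=2,i=12
  ##.##|.  b27=0 t=1,i=5
  ##.#.|.  b26=0 t=0,i=20
  ##..#|.  b25=0 t=0,i=13
  ##...|#  b24=1 t=0,i=4
  #.###|.  b23=0 t=0,i=17
  #.##.|#  b22=1 t=1,i=6
  #.#.#|#  b21=1 t=4,i=2
  #.#..|#  b20=1 t=0,i=21
  #..##|.  b19=0 t=0,i=1
  #..#.|.  b18=0 t=0,i=14
  #...#|#  b17=1 t=1,i=9
  #....|.  b16=0 t=0,i=5
  .####|.  b15=0 t=2,i=7
  .###.|#  b14=1 t=0,i=18
  .##.#|.  b13=0 t=1,i=19
  .##..|#  b12=1 t=0,i=3
  .#.##|.  b11=0 t=0,i=16
  .#.#.|.  b10=0 t=4,i=3
  .#..#|.  b9=0 t=0,i=0
  .#...|.  b8=0 t=2,i=0
  ..###|.  b7=0 t=1,i=2
  ..##.|#  b6=1 t=0,i=2
  ..#.#|#  b5=1 t=0,i=15
  ..#..|.  b4=0 t=0,i=8
  ...##|#  b3=1 t=1,i=10
  ...#.|#  b2=1 t=0,i=7
  ....#|#  b1=1 t=0,i=6
  .....|.  b0=0 t=2,i=15
  bits 00100001011100100101000001101110 = 561139822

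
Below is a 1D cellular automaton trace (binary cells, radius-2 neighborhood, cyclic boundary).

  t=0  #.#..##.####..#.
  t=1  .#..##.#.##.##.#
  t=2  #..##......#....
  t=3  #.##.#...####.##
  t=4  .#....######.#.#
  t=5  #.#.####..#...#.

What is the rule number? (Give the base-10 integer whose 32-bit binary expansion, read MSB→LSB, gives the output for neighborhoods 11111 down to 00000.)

  [31] ##### => .  t=4,i=8
  [30] ####. => #  t=0,i=10
  [29] ###.# => .  t=3,i=0
  [28] ###.. => .  t=0,i=11
  [27] ##.## => #  t=0,i=7
  [26] ##.#. => .  t=1,i=6
  [25] ##..# => #  t=0,i=12
  [24] ##... => #  t=2,i=5
  [23] #.### => .  t=0,i=8
  [22] #.##. => .  t=1,i=9
  [21] #.#.# => .  t=0,i=0
  [20] #.#.. => .  t=0,i=2
  [19] #..## => #  t=0,i=4
  [18] #..#. => #  t=0,i=13
  [17] #...# => #  t=3,i=7
  [16] #.... => .  t=2,i=6
  [15] .#### => #  t=0,i=9
  [14] .###. => #  t=3,i=15
  [13] .##.# => .  t=0,i=6
  [12] .##.. => .  t=2,i=4
  [11] .#.## => .  t=1,i=8
  [10] .#.#. => #  t=0,i=1
  [9] .#..# => .  t=0,i=3
  [8] .#... => #  t=2,i=12
  [7] ..### => #  t=3,i=9
  [6] ..##. => #  t=0,i=5
  [5] ..#.# => .  t=0,i=14
  [4] ..#.. => #  t=2,i=0
  [3] ...## => #  t=3,i=8
  [2] ...#. => #  t=2,i=10
  [1] ....# => #  t=2,i=9
  [0] ..... => .  t=2,i=7
  bits 01001011000011101100010111011110 = 1259259358

1259259358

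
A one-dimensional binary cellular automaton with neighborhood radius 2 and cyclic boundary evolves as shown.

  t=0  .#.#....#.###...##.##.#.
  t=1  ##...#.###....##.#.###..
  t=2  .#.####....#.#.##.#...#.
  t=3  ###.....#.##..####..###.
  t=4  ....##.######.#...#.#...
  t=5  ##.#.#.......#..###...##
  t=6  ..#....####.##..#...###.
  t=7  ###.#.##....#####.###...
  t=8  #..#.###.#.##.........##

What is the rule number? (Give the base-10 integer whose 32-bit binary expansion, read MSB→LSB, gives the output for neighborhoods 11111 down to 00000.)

105330877

  [31] ##### => .  t=4,i=9
  [30] ####. => .  t=2,i=5
  [29] ###.# => .  t=3,i=22
  [28] ###.. => .  t=0,i=12
  [27] ##.## => .  t=0,i=18
  [26] ##.#. => #  t=0,i=21
  [25] ##..# => #  t=1,i=22
  [24] ##... => .  t=0,i=13
  [23] #.### => .  t=0,i=10
  [22] #.##. => #  t=0,i=19
  [21] #.#.# => .  t=1,i=17
  [20] #.#.. => .  t=0,i=3
  [19] #..## => .  t=1,i=23
  [18] #..#. => #  t=0,i=0
  [17] #...# => #  t=0,i=14
  [16] #.... => #  t=0,i=5
  [15] .#### => .  t=2,i=4
  [14] .###. => .  t=0,i=11
  [13] .##.# => #  t=0,i=17
  [12] .##.. => #  t=1,i=1
  [11] .#.## => #  t=0,i=9
  [10] .#.#. => .  t=0,i=2
  [9] .#..# => .  t=0,i=23
  [8] .#... => .  t=0,i=4
  [7] ..### => #  t=3,i=14
  [6] ..##. => .  t=0,i=16
  [5] ..#.# => #  t=0,i=1
  [4] ..#.. => #  t=2,i=22
  [3] ...## => #  t=0,i=15
  [2] ...#. => #  t=0,i=7
  [1] ....# => .  t=0,i=6
  [0] ..... => #  t=3,i=5
  bits 00000110010001110011100010111101 = 105330877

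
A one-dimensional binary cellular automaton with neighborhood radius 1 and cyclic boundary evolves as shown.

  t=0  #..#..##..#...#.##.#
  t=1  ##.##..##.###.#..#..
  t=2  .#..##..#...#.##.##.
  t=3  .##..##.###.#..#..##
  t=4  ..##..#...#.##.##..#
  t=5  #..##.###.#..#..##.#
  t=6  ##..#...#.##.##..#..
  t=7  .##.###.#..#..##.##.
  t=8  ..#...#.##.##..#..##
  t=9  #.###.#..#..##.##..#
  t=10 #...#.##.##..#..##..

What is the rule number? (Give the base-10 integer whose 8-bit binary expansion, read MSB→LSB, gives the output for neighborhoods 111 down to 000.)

  ###|.  b7=0 t=1,i=11
  ##.|#  b6=1 t=0,i=0
  #.#|.  b5=0 t=0,i=15
  #..|#  b4=1 t=0,i=1
  .##|.  b3=0 t=0,i=6
  .#.|#  b2=1 t=0,i=3
  ..#|.  b1=0 t=0,i=2
  ...|#  b0=1 t=0,i=12
  bits 01010101 = 85

85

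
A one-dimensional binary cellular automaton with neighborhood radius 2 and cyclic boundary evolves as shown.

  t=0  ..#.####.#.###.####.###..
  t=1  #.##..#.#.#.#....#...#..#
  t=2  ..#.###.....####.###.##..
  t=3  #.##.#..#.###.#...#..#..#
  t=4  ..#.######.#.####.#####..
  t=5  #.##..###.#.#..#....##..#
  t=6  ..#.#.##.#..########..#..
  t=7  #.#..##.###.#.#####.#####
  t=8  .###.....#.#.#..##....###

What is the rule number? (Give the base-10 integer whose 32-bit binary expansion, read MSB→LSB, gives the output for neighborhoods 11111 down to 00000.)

3327609786

  nb #####: next=#  (t=4,i=6, bit31=1)
  nb ####.: next=#  (t=0,i=6, bit30=1)
  nb ###.#: next=.  (t=0,i=7, bit29=0)
  nb ###..: next=.  (t=0,i=22, bit28=0)
  nb ##.##: next=.  (t=0,i=14, bit27=0)
  nb ##.#.: next=#  (t=0,i=8, bit26=1)
  nb ##..#: next=#  (t=1,i=4, bit25=1)
  nb ##...: next=.  (t=0,i=23, bit24=0)
  nb #.###: next=.  (t=0,i=4, bit23=0)
  nb #.##.: next=#  (t=1,i=2, bit22=1)
  nb #.#.#: next=.  (t=0,i=9, bit21=0)
  nb #.#..: next=#  (t=1,i=12, bit20=1)
  nb #..##: next=.  (t=1,i=23, bit19=0)
  nb #..#.: next=#  (t=1,i=5, bit18=1)
  nb #...#: next=#  (t=1,i=19, bit17=1)
  nb #....: next=#  (t=0,i=24, bit16=1)
  nb .####: next=.  (t=0,i=5, bit15=0)
  nb .###.: next=#  (t=0,i=12, bit14=1)
  nb .##.#: next=.  (t=1,i=0, bit13=0)
  nb .##..: next=.  (t=1,i=3, bit12=0)
  nb .#.##: next=#  (t=0,i=3, bit11=1)
  nb .#.#.: next=.  (t=1,i=7, bit10=0)
  nb .#..#: next=#  (t=1,i=22, bit9=1)
  nb .#...: next=#  (t=1,i=13, bit8=1)
  nb ..###: next=#  (t=2,i=12, bit7=1)
  nb ..##.: next=.  (t=1,i=24, bit6=0)
  nb ..#.#: next=#  (t=0,i=2, bit5=1)
  nb ..#..: next=#  (t=1,i=17, bit4=1)
  nb ...##: next=#  (t=2,i=11, bit3=1)
  nb ...#.: next=.  (t=0,i=1, bit2=0)
  nb ....#: next=#  (t=0,i=0, bit1=1)
  nb .....: next=.  (t=2,i=9, bit0=0)
  bits 11000110010101110100101110111010 = 3327609786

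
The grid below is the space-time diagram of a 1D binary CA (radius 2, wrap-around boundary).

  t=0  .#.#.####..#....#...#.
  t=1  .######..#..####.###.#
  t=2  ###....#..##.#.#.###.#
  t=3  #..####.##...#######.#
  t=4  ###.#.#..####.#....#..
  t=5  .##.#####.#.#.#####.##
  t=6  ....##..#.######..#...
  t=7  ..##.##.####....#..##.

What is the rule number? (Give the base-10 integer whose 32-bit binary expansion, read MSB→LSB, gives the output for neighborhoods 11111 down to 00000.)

  [31] ##### => .  t=1,i=3
  [30] ####. => .  t=0,i=7
  [29] ###.# => #  t=1,i=15
  [28] ###.. => .  t=0,i=8
  [27] ##.## => .  t=1,i=16
  [26] ##.#. => .  t=1,i=20
  [25] ##..# => #  t=0,i=9
  [24] ##... => #  t=2,i=3
  [23] #.### => #  t=0,i=5
  [22] #.##. => .  t=3,i=8
  [21] #.#.# => #  t=0,i=3
  [20] #.#.. => #  t=4,i=6
  [19] #..## => #  t=1,i=11
  [18] #..#. => .  t=0,i=0
  [17] #...# => #  t=0,i=18
  [16] #.... => #  t=0,i=13
  [15] .#### => #  t=0,i=6
  [14] .###. => #  t=1,i=18
  [13] .##.# => .  t=2,i=11
  [12] .##.. => #  t=3,i=0
  [11] .#.## => #  t=0,i=4
  [10] .#.#. => #  t=0,i=2
  [9] .#..# => #  t=0,i=21
  [8] .#... => #  t=0,i=12
  [7] ..### => .  t=1,i=12
  [6] ..##. => .  t=2,i=10
  [5] ..#.# => #  t=0,i=1
  [4] ..#.. => .  t=0,i=11
  [3] ...## => #  t=3,i=12
  [2] ...#. => #  t=0,i=15
  [1] ....# => #  t=0,i=14
  [0] ..... => .  t=6,i=0
  bits 00100011101110111101111100101110 = 599514926

599514926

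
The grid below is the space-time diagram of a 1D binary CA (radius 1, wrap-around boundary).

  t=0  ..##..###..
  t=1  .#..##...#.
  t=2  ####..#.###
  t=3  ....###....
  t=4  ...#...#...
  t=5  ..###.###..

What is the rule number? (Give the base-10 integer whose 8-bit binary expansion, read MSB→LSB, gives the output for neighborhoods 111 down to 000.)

22

  nb ###: next=.  (t=0,i=7, bit7=0)
  nb ##.: next=.  (t=0,i=3, bit6=0)
  nb #.#: next=.  (t=2,i=7, bit5=0)
  nb #..: next=#  (t=0,i=4, bit4=1)
  nb .##: next=.  (t=0,i=2, bit3=0)
  nb .#.: next=#  (t=1,i=1, bit2=1)
  nb ..#: next=#  (t=0,i=1, bit1=1)
  nb ...: next=.  (t=0,i=0, bit0=0)
  bits 00010110 = 22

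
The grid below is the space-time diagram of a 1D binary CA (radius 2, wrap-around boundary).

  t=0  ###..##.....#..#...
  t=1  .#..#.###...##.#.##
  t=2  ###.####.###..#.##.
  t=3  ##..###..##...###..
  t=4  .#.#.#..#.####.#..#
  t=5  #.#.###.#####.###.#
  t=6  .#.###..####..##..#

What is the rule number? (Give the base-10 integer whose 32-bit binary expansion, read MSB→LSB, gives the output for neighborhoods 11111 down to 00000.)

  nb #####: next=#  (t=5,i=10, bit31=1)
  nb ####.: next=#  (t=2,i=6, bit30=1)
  nb ###.#: next=.  (t=2,i=2, bit29=0)
  nb ###..: next=.  (t=0,i=2, bit28=0)
  nb ##.##: next=.  (t=2,i=3, bit27=0)
  nb ##.#.: next=#  (t=1,i=0, bit26=1)
  nb ##..#: next=.  (t=0,i=3, bit25=0)
  nb ##...: next=#  (t=0,i=7, bit24=1)
  nb #.###: next=#  (t=1,i=6, bit23=1)
  nb #.##.: next=#  (t=1,i=17, bit22=1)
  nb #.#.#: next=.  (t=1,i=15, bit21=0)
  nb #.#..: next=#  (t=1,i=1, bit20=1)
  nb #..##: next=#  (t=0,i=4, bit19=1)
  nb #..#.: next=.  (t=0,i=14, bit18=0)
  nb #...#: next=#  (t=0,i=17, bit17=1)
  nb #....: next=#  (t=0,i=8, bit16=1)
  nb .####: next=#  (t=2,i=5, bit15=1)
  nb .###.: next=#  (t=0,i=1, bit14=1)
  nb .##.#: next=.  (t=1,i=13, bit13=0)
  nb .##..: next=#  (t=0,i=6, bit12=1)
  nb .#.##: next=#  (t=1,i=5, bit11=1)
  nb .#.#.: next=#  (t=4,i=0, bit10=1)
  nb .#..#: next=#  (t=0,i=13, bit9=1)
  nb .#...: next=.  (t=0,i=16, bit8=0)
  nb ..###: next=.  (t=0,i=0, bit7=0)
  nb ..##.: next=.  (t=0,i=5, bit6=0)
  nb ..#.#: next=#  (t=1,i=4, bit5=1)
  nb ..#..: next=#  (t=0,i=12, bit4=1)
  nb ...##: next=#  (t=0,i=18, bit3=1)
  nb ...#.: next=.  (t=0,i=11, bit2=0)
  nb ....#: next=.  (t=0,i=10, bit1=0)
  nb .....: next=.  (t=0,i=9, bit0=0)
  bits 11000101110110111101111000111000 = 3319520824

3319520824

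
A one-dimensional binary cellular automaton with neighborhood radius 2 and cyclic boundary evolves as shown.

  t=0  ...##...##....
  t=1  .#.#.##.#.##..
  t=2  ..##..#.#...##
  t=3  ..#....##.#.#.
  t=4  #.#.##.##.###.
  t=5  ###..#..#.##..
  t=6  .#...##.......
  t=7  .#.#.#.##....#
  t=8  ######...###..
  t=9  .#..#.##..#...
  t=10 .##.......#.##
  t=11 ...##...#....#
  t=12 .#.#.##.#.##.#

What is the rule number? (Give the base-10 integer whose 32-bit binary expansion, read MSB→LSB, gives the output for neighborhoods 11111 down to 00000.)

  nb #####: next=.  (t=8,i=2, bit31=0)
  nb ####.: next=#  (t=8,i=4, bit30=1)
  nb ###.#: next=.  (t=4,i=12, bit29=0)
  nb ###..: next=.  (t=5,i=2, bit28=0)
  nb ##.##: next=.  (t=4,i=6, bit27=0)
  nb ##.#.: next=.  (t=1,i=7, bit26=0)
  nb ##..#: next=.  (t=2,i=0, bit25=0)
  nb ##...: next=#  (t=0,i=5, bit24=1)
  nb #.###: next=#  (t=4,i=10, bit23=1)
  nb #.##.: next=.  (t=1,i=5, bit22=0)
  nb #.#.#: next=#  (t=1,i=3, bit21=1)
  nb #.#..: next=#  (t=2,i=8, bit20=1)
  nb #..##: next=.  (t=2,i=1, bit19=0)
  nb #..#.: next=.  (t=2,i=5, bit18=0)
  nb #...#: next=#  (t=0,i=6, bit17=1)
  nb #....: next=#  (t=0,i=11, bit16=1)
  nb .####: next=#  (t=8,i=1, bit15=1)
  nb .###.: next=#  (t=4,i=11, bit14=1)
  nb .##.#: next=#  (t=1,i=6, bit13=1)
  nb .##..: next=.  (t=0,i=4, bit12=0)
  nb .#.##: next=.  (t=1,i=4, bit11=0)
  nb .#.#.: next=#  (t=1,i=2, bit10=1)
  nb .#..#: next=#  (t=5,i=6, bit9=1)
  nb .#...: next=.  (t=2,i=9, bit8=0)
  nb ..###: next=.  (t=5,i=0, bit7=0)
  nb ..##.: next=#  (t=0,i=3, bit6=1)
  nb ..#.#: next=.  (t=1,i=1, bit5=0)
  nb ..#..: next=#  (t=3,i=2, bit4=1)
  nb ...##: next=.  (t=0,i=2, bit3=0)
  nb ...#.: next=.  (t=1,i=0, bit2=0)
  nb ....#: next=#  (t=0,i=1, bit1=1)
  nb .....: next=.  (t=0,i=0, bit0=0)
  bits 01000001101100111110011001010010 = 1102308946

1102308946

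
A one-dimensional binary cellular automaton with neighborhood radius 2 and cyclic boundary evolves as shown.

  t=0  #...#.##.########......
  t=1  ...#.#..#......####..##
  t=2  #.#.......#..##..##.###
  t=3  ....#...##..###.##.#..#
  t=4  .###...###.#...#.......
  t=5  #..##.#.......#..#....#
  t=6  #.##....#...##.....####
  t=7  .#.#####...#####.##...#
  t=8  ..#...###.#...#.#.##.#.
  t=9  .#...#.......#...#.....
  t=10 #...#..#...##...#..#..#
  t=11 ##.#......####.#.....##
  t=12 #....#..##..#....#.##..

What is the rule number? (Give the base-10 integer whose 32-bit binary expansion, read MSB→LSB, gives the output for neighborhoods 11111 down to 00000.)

1493768270

  #####|.  b31=0 t=0,i=11
  ####.|#  b30=1 t=0,i=15
  ###.#|.  b29=0 t=2,i=0
  ###..|#  b28=1 t=0,i=16
  ##.##|#  b27=1 t=0,i=8
  ##.#.|.  b26=0 t=2,i=1
  ##..#|.  b25=0 t=1,i=19
  ##...|#  b24=1 t=0,i=17
  #.###|.  b23=0 t=0,i=9
  #.##.|.  b22=0 t=0,i=6
  #.#.#|.  b21=0 t=7,i=1
  #.#..|.  b20=0 t=1,i=5
  #..##|#  b19=1 t=1,i=20
  #..#.|.  b18=0 t=1,i=7
  #...#|.  b17=0 t=0,i=2
  #....|#  b16=1 t=0,i=18
  .####|.  b15=0 t=0,i=10
  .###.|.  b14=0 t=3,i=13
  .##.#|.  b13=0 t=0,i=7
  .##..|#  b12=1 t=1,i=22
  .#.##|#  b11=1 t=0,i=5
  .#.#.|.  b10=0 t=1,i=4
  .#..#|.  b9=0 t=1,i=6
  .#...|.  b8=0 t=0,i=1
  ..###|.  b7=0 t=1,i=15
  ..##.|#  b6=1 t=1,i=21
  ..#.#|.  b5=0 t=0,i=4
  ..#..|.  b4=0 t=0,i=0
  ...##|#  b3=1 t=1,i=14
  ...#.|#  b2=1 t=0,i=3
  ....#|#  b1=1 t=0,i=21
  .....|.  b0=0 t=0,i=19
  bits 01011001000010010001100001001110 = 1493768270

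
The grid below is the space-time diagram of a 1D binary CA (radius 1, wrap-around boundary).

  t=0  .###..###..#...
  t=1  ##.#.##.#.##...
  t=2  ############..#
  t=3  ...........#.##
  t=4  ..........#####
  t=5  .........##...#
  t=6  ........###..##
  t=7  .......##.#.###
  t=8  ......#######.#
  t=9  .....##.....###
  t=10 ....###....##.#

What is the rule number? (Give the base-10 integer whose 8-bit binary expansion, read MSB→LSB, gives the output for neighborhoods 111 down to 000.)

  ### -> .   bit 7 = 0  t=0,i=2
  ##. -> #   bit 6 = 1  t=0,i=3
  #.# -> #   bit 5 = 1  t=1,i=2
  #.. -> .   bit 4 = 0  t=0,i=4
  .## -> #   bit 3 = 1  t=0,i=1
  .#. -> #   bit 2 = 1  t=0,i=11
  ..# -> #   bit 1 = 1  t=0,i=0
  ... -> .   bit 0 = 0  t=0,i=13
  bits 01101110 = 110

110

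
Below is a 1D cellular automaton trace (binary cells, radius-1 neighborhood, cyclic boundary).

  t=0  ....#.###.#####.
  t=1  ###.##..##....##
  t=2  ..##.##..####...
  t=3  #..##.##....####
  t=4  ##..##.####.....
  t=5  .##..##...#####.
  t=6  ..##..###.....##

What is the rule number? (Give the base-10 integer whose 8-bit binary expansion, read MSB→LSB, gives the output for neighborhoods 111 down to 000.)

  nb ###: next=.  (t=0,i=7, bit7=0)
  nb ##.: next=#  (t=0,i=8, bit6=1)
  nb #.#: next=#  (t=0,i=5, bit5=1)
  nb #..: next=#  (t=0,i=15, bit4=1)
  nb .##: next=.  (t=0,i=6, bit3=0)
  nb .#.: next=#  (t=0,i=4, bit2=1)
  nb ..#: next=.  (t=0,i=3, bit1=0)
  nb ...: next=#  (t=0,i=0, bit0=1)
  bits 01110101 = 117

117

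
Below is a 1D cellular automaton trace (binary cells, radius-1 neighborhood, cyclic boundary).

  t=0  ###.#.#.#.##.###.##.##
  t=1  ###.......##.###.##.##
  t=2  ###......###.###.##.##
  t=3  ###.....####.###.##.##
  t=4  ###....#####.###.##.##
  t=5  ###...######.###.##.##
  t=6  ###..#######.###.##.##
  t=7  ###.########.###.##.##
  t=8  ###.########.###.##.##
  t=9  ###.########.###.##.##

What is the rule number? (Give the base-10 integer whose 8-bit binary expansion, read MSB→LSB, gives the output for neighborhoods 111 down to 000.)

  [7] ### => #  t=0,i=0
  [6] ##. => #  t=0,i=2
  [5] #.# => .  t=0,i=3
  [4] #.. => .  t=1,i=3
  [3] .## => #  t=0,i=10
  [2] .#. => .  t=0,i=4
  [1] ..# => #  t=1,i=9
  [0] ... => .  t=1,i=4
  bits 11001010 = 202

202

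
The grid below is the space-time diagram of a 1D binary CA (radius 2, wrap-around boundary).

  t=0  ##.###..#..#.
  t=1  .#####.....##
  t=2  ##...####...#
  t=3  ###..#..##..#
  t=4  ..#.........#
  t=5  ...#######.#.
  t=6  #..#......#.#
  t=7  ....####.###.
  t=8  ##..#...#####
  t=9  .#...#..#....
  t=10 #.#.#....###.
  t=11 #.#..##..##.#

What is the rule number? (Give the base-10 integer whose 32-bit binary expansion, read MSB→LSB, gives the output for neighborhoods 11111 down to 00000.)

497117605

  [31] ##### => .  t=1,i=3
  [30] ####. => .  t=1,i=4
  [29] ###.# => .  t=5,i=9
  [28] ###.. => #  t=0,i=5
  [27] ##.## => #  t=0,i=2
  [26] ##.#. => #  t=5,i=10
  [25] ##..# => .  t=0,i=6
  [24] ##... => #  t=1,i=6
  [23] #.### => #  t=0,i=3
  [22] #.##. => .  t=0,i=0
  [21] #.#.# => #  t=10,i=0
  [20] #.#.. => .  t=5,i=11
  [19] #..## => .  t=3,i=7
  [18] #..#. => .  t=0,i=7
  [17] #...# => .  t=2,i=3
  [16] #.... => #  t=1,i=7
  [15] .#### => .  t=1,i=2
  [14] .###. => #  t=0,i=4
  [13] .##.# => #  t=0,i=1
  [12] .##.. => .  t=3,i=9
  [11] .#.## => #  t=0,i=12
  [10] .#.#. => .  t=10,i=1
  [9] .#..# => .  t=0,i=9
  [8] .#... => #  t=4,i=3
  [7] ..### => #  t=2,i=5
  [6] ..##. => .  t=1,i=11
  [5] ..#.# => #  t=0,i=11
  [4] ..#.. => .  t=0,i=8
  [3] ...## => .  t=1,i=10
  [2] ...#. => #  t=4,i=11
  [1] ....# => .  t=1,i=9
  [0] ..... => #  t=1,i=8
  bits 00011101101000010110100110100101 = 497117605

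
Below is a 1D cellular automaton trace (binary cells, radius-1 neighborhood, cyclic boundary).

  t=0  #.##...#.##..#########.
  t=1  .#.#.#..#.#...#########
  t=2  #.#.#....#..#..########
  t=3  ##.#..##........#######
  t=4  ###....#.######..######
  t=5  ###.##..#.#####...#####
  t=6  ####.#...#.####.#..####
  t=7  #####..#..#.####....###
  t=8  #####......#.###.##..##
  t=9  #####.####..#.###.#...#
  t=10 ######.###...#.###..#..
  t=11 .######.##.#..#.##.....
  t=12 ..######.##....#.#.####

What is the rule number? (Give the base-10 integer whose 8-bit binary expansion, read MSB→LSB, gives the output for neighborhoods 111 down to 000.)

225

  ### -> #   bit 7 = 1  t=0,i=14
  ##. -> #   bit 6 = 1  t=0,i=3
  #.# -> #   bit 5 = 1  t=0,i=1
  #.. -> .   bit 4 = 0  t=0,i=4
  .## -> .   bit 3 = 0  t=0,i=2
  .#. -> .   bit 2 = 0  t=0,i=0
  ..# -> .   bit 1 = 0  t=0,i=6
  ... -> #   bit 0 = 1  t=0,i=5
  bits 11100001 = 225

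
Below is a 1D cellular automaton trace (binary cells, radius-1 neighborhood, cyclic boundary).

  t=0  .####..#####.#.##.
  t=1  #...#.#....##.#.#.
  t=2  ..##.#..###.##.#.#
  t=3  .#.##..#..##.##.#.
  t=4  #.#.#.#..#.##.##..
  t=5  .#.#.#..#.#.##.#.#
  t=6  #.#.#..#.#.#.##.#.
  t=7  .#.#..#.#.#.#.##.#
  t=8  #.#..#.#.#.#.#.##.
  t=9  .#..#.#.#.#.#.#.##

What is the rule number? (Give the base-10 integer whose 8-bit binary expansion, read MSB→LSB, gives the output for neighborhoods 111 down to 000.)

99

  ### -> .   bit 7 = 0  t=0,i=2
  ##. -> #   bit 6 = 1  t=0,i=4
  #.# -> #   bit 5 = 1  t=0,i=12
  #.. -> .   bit 4 = 0  t=0,i=5
  .## -> .   bit 3 = 0  t=0,i=1
  .#. -> .   bit 2 = 0  t=0,i=13
  ..# -> #   bit 1 = 1  t=0,i=0
  ... -> #   bit 0 = 1  t=1,i=2
  bits 01100011 = 99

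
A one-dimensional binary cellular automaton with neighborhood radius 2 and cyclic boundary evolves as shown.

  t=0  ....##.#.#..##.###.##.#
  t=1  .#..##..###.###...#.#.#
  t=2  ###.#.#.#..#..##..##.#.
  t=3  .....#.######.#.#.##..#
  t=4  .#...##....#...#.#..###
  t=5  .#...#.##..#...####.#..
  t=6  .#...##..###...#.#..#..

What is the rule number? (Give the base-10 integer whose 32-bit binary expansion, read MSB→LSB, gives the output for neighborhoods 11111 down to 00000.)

1528114928

  nb #####: next=.  (t=3,i=9, bit31=0)
  nb ####.: next=#  (t=3,i=11, bit30=1)
  nb ###.#: next=.  (t=0,i=17, bit29=0)
  nb ###..: next=#  (t=1,i=14, bit28=1)
  nb ##.##: next=#  (t=0,i=14, bit27=1)
  nb ##.#.: next=.  (t=0,i=6, bit26=0)
  nb ##..#: next=#  (t=1,i=6, bit25=1)
  nb ##...: next=#  (t=1,i=15, bit24=1)
  nb #.###: next=.  (t=0,i=15, bit23=0)
  nb #.##.: next=.  (t=0,i=19, bit22=0)
  nb #.#.#: next=.  (t=0,i=7, bit21=0)
  nb #.#..: next=#  (t=0,i=9, bit20=1)
  nb #..##: next=.  (t=0,i=11, bit19=0)
  nb #..#.: next=#  (t=2,i=10, bit18=1)
  nb #...#: next=.  (t=1,i=16, bit17=0)
  nb #....: next=#  (t=0,i=1, bit16=1)
  nb .####: next=.  (t=3,i=8, bit15=0)
  nb .###.: next=.  (t=0,i=16, bit14=0)
  nb .##.#: next=#  (t=0,i=5, bit13=1)
  nb .##..: next=.  (t=1,i=5, bit12=0)
  nb .#.##: next=#  (t=2,i=22, bit11=1)
  nb .#.#.: next=#  (t=0,i=8, bit10=1)
  nb .#..#: next=#  (t=0,i=10, bit9=1)
  nb .#...: next=.  (t=0,i=0, bit8=0)
  nb ..###: next=#  (t=1,i=8, bit7=1)
  nb ..##.: next=#  (t=0,i=4, bit6=1)
  nb ..#.#: next=#  (t=1,i=18, bit5=1)
  nb ..#..: next=#  (t=2,i=11, bit4=1)
  nb ...##: next=.  (t=0,i=3, bit3=0)
  nb ...#.: next=.  (t=1,i=17, bit2=0)
  nb ....#: next=.  (t=0,i=2, bit1=0)
  nb .....: next=.  (t=3,i=2, bit0=0)
  bits 01011011000101010010111011110000 = 1528114928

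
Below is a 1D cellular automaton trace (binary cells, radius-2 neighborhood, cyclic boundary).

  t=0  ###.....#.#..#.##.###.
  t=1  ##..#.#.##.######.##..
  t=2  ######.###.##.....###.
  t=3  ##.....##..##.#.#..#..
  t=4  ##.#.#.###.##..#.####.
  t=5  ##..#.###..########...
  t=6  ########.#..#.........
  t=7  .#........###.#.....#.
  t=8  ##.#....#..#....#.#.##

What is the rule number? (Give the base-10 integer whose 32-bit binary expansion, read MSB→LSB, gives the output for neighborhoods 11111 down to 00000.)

  ##### -> .   bit 31 = 0  t=1,i=13
  ####. -> .   bit 30 = 0  t=1,i=15
  ###.# -> .   bit 29 = 0  t=0,i=20
  ###.. -> .   bit 28 = 0  t=0,i=2
  ##.## -> .   bit 27 = 0  t=0,i=17
  ##.#. -> .   bit 26 = 0  t=3,i=13
  ##..# -> #   bit 25 = 1  t=1,i=2
  ##... -> .   bit 24 = 0  t=0,i=3
  #.### -> #   bit 23 = 1  t=0,i=0
  #.##. -> #   bit 22 = 1  t=0,i=15
  #.#.# -> .   bit 21 = 0  t=1,i=6
  #.#.. -> .   bit 20 = 0  t=0,i=10
  #..## -> .   bit 19 = 0  t=1,i=21
  #..#. -> #   bit 18 = 1  t=0,i=12
  #...# -> .   bit 17 = 0  t=5,i=20
  #.... -> #   bit 16 = 1  t=0,i=4
  .#### -> #   bit 15 = 1  t=1,i=12
  .###. -> #   bit 14 = 1  t=0,i=1
  .##.# -> #   bit 13 = 1  t=0,i=16
  .##.. -> #   bit 12 = 1  t=1,i=1
  .#.## -> #   bit 11 = 1  t=0,i=14
  .#.#. -> #   bit 10 = 1  t=0,i=9
  .#..# -> #   bit 9 = 1  t=0,i=11
  .#... -> .   bit 8 = 0  t=6,i=13
  ..### -> .   bit 7 = 0  t=2,i=18
  ..##. -> #   bit 6 = 1  t=1,i=0
  ..#.# -> #   bit 5 = 1  t=0,i=8
  ..#.. -> #   bit 4 = 1  t=3,i=19
  ...## -> .   bit 3 = 0  t=2,i=17
  ...#. -> .   bit 2 = 0  t=0,i=7
  ....# -> #   bit 1 = 1  t=0,i=6
  ..... -> .   bit 0 = 0  t=0,i=5
  bits 00000010110001011111111001110010 = 46530162

46530162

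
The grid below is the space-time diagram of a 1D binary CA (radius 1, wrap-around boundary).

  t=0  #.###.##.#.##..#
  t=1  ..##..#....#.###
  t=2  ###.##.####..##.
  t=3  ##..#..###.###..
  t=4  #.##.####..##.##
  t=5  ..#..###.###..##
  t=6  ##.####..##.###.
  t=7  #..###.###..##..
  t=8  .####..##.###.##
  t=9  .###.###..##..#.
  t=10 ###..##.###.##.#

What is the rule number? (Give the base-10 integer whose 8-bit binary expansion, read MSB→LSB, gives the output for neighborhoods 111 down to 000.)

155

  ### -> #   bit 7 = 1  t=0,i=3
  ##. -> .   bit 6 = 0  t=0,i=0
  #.# -> .   bit 5 = 0  t=0,i=1
  #.. -> #   bit 4 = 1  t=0,i=13
  .## -> #   bit 3 = 1  t=0,i=2
  .#. -> .   bit 2 = 0  t=0,i=9
  ..# -> #   bit 1 = 1  t=0,i=14
  ... -> #   bit 0 = 1  t=1,i=8
  bits 10011011 = 155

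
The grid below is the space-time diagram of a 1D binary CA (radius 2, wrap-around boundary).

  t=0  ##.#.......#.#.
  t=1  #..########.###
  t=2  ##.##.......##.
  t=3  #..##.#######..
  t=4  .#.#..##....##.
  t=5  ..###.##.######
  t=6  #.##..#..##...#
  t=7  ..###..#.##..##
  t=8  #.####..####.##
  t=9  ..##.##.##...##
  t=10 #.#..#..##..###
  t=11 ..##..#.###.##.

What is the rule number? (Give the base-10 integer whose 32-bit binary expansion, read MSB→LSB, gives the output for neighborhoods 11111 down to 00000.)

317841359

  [31] ##### => .  t=1,i=5
  [30] ####. => .  t=1,i=9
  [29] ###.# => .  t=1,i=10
  [28] ###.. => #  t=1,i=0
  [27] ##.## => .  t=1,i=11
  [26] ##.#. => .  t=0,i=2
  [25] ##..# => #  t=1,i=1
  [24] ##... => .  t=2,i=5
  [23] #.### => #  t=1,i=12
  [22] #.##. => #  t=0,i=0
  [21] #.#.# => #  t=0,i=13
  [20] #.#.. => #  t=0,i=3
  [19] #..## => .  t=1,i=2
  [18] #..#. => .  t=3,i=14
  [17] #...# => .  t=6,i=12
  [16] #.... => #  t=0,i=5
  [15] .#### => #  t=1,i=4
  [14] .###. => #  t=5,i=3
  [13] .##.# => .  t=0,i=1
  [12] .##.. => #  t=2,i=4
  [11] .#.## => #  t=0,i=14
  [10] .#.#. => #  t=0,i=12
  [9] .#..# => #  t=3,i=1
  [8] .#... => #  t=0,i=4
  [7] ..### => #  t=1,i=3
  [6] ..##. => #  t=2,i=12
  [5] ..#.# => .  t=0,i=11
  [4] ..#.. => .  t=3,i=0
  [3] ...## => #  t=2,i=11
  [2] ...#. => #  t=0,i=10
  [1] ....# => #  t=0,i=9
  [0] ..... => #  t=0,i=6
  bits 00010010111100011101111111001111 = 317841359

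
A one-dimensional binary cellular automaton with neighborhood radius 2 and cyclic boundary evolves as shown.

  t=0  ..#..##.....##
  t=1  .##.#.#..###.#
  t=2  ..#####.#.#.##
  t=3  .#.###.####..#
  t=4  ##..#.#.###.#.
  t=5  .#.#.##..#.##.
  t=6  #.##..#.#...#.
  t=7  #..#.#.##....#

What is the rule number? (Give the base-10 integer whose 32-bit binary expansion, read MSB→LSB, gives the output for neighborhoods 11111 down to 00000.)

3694982171

  nb #####: next=#  (t=2,i=4, bit31=1)
  nb ####.: next=#  (t=2,i=5, bit30=1)
  nb ###.#: next=.  (t=1,i=11, bit29=0)
  nb ###..: next=#  (t=3,i=10, bit28=1)
  nb ##.##: next=#  (t=3,i=6, bit27=1)
  nb ##.#.: next=#  (t=1,i=3, bit26=1)
  nb ##..#: next=.  (t=0,i=0, bit25=0)
  nb ##...: next=.  (t=0,i=7, bit24=0)
  nb #.###: next=.  (t=3,i=3, bit23=0)
  nb #.##.: next=.  (t=1,i=1, bit22=0)
  nb #.#.#: next=#  (t=1,i=4, bit21=1)
  nb #.#..: next=#  (t=1,i=6, bit20=1)
  nb #..##: next=#  (t=0,i=4, bit19=1)
  nb #..#.: next=#  (t=0,i=1, bit18=1)
  nb #...#: next=.  (t=6,i=10, bit17=0)
  nb #....: next=.  (t=0,i=8, bit16=0)
  nb .####: next=#  (t=2,i=3, bit15=1)
  nb .###.: next=#  (t=1,i=10, bit14=1)
  nb .##.#: next=#  (t=1,i=2, bit13=1)
  nb .##..: next=#  (t=0,i=6, bit12=1)
  nb .#.##: next=.  (t=1,i=0, bit11=0)
  nb .#.#.: next=#  (t=1,i=5, bit10=1)
  nb .#..#: next=.  (t=0,i=3, bit9=0)
  nb .#...: next=.  (t=6,i=9, bit8=0)
  nb ..###: next=.  (t=1,i=9, bit7=0)
  nb ..##.: next=.  (t=0,i=5, bit6=0)
  nb ..#.#: next=.  (t=3,i=13, bit5=0)
  nb ..#..: next=#  (t=0,i=2, bit4=1)
  nb ...##: next=#  (t=0,i=11, bit3=1)
  nb ...#.: next=.  (t=6,i=11, bit2=0)
  nb ....#: next=#  (t=0,i=10, bit1=1)
  nb .....: next=#  (t=0,i=9, bit0=1)
  bits 11011100001111001111010000011011 = 3694982171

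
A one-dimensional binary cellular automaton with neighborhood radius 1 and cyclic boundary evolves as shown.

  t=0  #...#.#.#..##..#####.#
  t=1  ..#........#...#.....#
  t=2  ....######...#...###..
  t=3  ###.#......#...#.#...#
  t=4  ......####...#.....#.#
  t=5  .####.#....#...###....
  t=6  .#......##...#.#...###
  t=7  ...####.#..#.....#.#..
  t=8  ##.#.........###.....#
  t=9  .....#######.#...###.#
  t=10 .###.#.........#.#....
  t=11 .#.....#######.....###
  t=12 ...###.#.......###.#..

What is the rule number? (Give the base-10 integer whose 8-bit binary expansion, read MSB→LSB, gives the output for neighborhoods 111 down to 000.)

  nb ###: next=.  (t=0,i=16, bit7=0)
  nb ##.: next=.  (t=0,i=0, bit6=0)
  nb #.#: next=.  (t=0,i=5, bit5=0)
  nb #..: next=.  (t=0,i=1, bit4=0)
  nb .##: next=#  (t=0,i=11, bit3=1)
  nb .#.: next=.  (t=0,i=4, bit2=0)
  nb ..#: next=.  (t=0,i=3, bit1=0)
  nb ...: next=#  (t=0,i=2, bit0=1)
  bits 00001001 = 9

9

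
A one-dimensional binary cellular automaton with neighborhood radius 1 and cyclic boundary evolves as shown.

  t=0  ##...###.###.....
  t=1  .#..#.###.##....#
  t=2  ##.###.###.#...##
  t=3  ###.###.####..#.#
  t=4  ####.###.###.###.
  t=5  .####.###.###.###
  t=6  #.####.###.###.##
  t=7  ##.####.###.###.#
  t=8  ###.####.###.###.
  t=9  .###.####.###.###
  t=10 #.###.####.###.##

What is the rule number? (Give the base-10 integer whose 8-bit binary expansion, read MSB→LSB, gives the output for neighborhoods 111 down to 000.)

  ###|#  b7=1 t=0,i=6
  ##.|#  b6=1 t=0,i=1
  #.#|#  b5=1 t=0,i=8
  #..|.  b4=0 t=0,i=2
  .##|.  b3=0 t=0,i=0
  .#.|#  b2=1 t=1,i=1
  ..#|#  b1=1 t=0,i=4
  ...|.  b0=0 t=0,i=3
  bits 11100110 = 230

230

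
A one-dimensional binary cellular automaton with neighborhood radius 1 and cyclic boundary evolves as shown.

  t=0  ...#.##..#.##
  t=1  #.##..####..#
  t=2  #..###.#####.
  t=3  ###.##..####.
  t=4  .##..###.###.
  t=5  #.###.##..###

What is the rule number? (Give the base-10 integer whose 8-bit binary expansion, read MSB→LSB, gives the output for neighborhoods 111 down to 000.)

214

  [7] ### => #  t=1,i=7
  [6] ##. => #  t=0,i=6
  [5] #.# => .  t=0,i=4
  [4] #.. => #  t=0,i=0
  [3] .## => .  t=0,i=5
  [2] .#. => #  t=0,i=3
  [1] ..# => #  t=0,i=2
  [0] ... => .  t=0,i=1
  bits 11010110 = 214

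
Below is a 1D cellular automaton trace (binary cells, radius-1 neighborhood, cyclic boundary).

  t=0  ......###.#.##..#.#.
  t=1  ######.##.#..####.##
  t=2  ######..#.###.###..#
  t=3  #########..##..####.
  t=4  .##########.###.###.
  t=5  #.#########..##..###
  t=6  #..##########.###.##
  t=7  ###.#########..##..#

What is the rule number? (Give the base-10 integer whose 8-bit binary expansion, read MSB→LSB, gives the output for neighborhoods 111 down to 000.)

  ###|#  b7=1 t=0,i=7
  ##.|#  b6=1 t=0,i=8
  #.#|.  b5=0 t=0,i=9
  #..|#  b4=1 t=0,i=14
  .##|.  b3=0 t=0,i=6
  .#.|#  b2=1 t=0,i=10
  ..#|#  b1=1 t=0,i=5
  ...|#  b0=1 t=0,i=0
  bits 11010111 = 215

215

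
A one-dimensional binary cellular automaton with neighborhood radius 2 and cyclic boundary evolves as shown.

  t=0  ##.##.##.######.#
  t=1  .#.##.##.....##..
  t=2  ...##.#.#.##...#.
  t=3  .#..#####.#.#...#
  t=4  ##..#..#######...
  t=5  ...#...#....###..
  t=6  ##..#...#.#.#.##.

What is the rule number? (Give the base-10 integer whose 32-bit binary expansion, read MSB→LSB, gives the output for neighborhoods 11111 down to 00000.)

1970546051

  nb #####: next=.  (t=0,i=11, bit31=0)
  nb ####.: next=#  (t=0,i=13, bit30=1)
  nb ###.#: next=#  (t=0,i=1, bit29=1)
  nb ###..: next=#  (t=4,i=13, bit28=1)
  nb ##.##: next=.  (t=0,i=2, bit27=0)
  nb ##.#.: next=#  (t=2,i=5, bit26=1)
  nb ##..#: next=.  (t=4,i=2, bit25=0)
  nb ##...: next=#  (t=1,i=8, bit24=1)
  nb #.###: next=.  (t=0,i=9, bit23=0)
  nb #.##.: next=#  (t=0,i=3, bit22=1)
  nb #.#.#: next=#  (t=2,i=6, bit21=1)
  nb #.#..: next=#  (t=3,i=1, bit20=1)
  nb #..##: next=.  (t=3,i=3, bit19=0)
  nb #..#.: next=#  (t=4,i=3, bit18=1)
  nb #...#: next=.  (t=1,i=16, bit17=0)
  nb #....: next=.  (t=1,i=9, bit16=0)
  nb .####: next=.  (t=0,i=10, bit15=0)
  nb .###.: next=.  (t=0,i=0, bit14=0)
  nb .##.#: next=#  (t=0,i=4, bit13=1)
  nb .##..: next=.  (t=1,i=7, bit12=0)
  nb .#.##: next=.  (t=1,i=2, bit11=0)
  nb .#.#.: next=#  (t=2,i=7, bit10=1)
  nb .#..#: next=.  (t=3,i=2, bit9=0)
  nb .#...: next=#  (t=2,i=16, bit8=1)
  nb ..###: next=#  (t=3,i=4, bit7=1)
  nb ..##.: next=.  (t=1,i=13, bit6=0)
  nb ..#.#: next=.  (t=1,i=1, bit5=0)
  nb ..#..: next=.  (t=2,i=15, bit4=0)
  nb ...##: next=.  (t=1,i=12, bit3=0)
  nb ...#.: next=.  (t=1,i=0, bit2=0)
  nb ....#: next=#  (t=1,i=11, bit1=1)
  nb .....: next=#  (t=1,i=10, bit0=1)
  bits 01110101011101000010010110000011 = 1970546051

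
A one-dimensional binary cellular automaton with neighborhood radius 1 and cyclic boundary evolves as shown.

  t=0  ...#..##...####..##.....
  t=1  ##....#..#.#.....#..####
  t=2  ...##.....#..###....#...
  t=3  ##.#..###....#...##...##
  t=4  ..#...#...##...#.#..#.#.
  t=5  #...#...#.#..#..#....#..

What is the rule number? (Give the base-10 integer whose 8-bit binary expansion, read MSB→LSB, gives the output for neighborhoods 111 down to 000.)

  ### -> .   bit 7 = 0  t=0,i=12
  ##. -> .   bit 6 = 0  t=0,i=7
  #.# -> #   bit 5 = 1  t=1,i=10
  #.. -> .   bit 4 = 0  t=0,i=4
  .## -> #   bit 3 = 1  t=0,i=6
  .#. -> .   bit 2 = 0  t=0,i=3
  ..# -> .   bit 1 = 0  t=0,i=2
  ... -> #   bit 0 = 1  t=0,i=0
  bits 00101001 = 41

41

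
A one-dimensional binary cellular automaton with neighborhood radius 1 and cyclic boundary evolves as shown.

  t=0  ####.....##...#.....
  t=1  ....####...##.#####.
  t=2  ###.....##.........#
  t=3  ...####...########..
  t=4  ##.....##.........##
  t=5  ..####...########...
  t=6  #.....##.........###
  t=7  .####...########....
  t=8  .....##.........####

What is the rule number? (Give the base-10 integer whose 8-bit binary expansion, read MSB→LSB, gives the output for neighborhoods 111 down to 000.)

  ### -> .   bit 7 = 0  t=0,i=1
  ##. -> .   bit 6 = 0  t=0,i=3
  #.# -> .   bit 5 = 0  t=1,i=13
  #.. -> #   bit 4 = 1  t=0,i=4
  .## -> .   bit 3 = 0  t=0,i=0
  .#. -> #   bit 2 = 1  t=0,i=14
  ..# -> .   bit 1 = 0  t=0,i=8
  ... -> #   bit 0 = 1  t=0,i=5
  bits 00010101 = 21

21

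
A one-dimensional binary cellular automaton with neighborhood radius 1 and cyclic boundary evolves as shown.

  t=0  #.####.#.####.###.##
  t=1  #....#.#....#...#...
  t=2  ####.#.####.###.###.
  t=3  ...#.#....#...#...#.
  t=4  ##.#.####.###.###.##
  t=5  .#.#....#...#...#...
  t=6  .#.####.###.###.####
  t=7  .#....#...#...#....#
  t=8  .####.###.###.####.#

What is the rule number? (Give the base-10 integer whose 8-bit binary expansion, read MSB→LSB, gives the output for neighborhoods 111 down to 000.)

  nb ###: next=.  (t=0,i=3, bit7=0)
  nb ##.: next=#  (t=0,i=0, bit6=1)
  nb #.#: next=.  (t=0,i=1, bit5=0)
  nb #..: next=#  (t=1,i=1, bit4=1)
  nb .##: next=.  (t=0,i=2, bit3=0)
  nb .#.: next=#  (t=0,i=7, bit2=1)
  nb ..#: next=.  (t=1,i=4, bit1=0)
  nb ...: next=#  (t=1,i=2, bit0=1)
  bits 01010101 = 85

85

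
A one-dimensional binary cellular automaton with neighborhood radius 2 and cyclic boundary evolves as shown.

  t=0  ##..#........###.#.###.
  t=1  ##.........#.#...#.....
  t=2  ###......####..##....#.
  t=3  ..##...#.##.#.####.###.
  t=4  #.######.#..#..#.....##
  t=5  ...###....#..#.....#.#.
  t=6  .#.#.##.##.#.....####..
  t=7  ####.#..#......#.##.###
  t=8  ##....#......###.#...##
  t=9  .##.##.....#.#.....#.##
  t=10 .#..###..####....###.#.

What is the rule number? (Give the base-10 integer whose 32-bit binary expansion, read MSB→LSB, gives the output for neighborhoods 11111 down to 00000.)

  [31] ##### => #  t=4,i=4
  [30] ####. => .  t=2,i=11
  [29] ###.# => .  t=0,i=15
  [28] ###.. => #  t=2,i=2
  [27] ##.## => .  t=0,i=22
  [26] ##.#. => .  t=0,i=16
  [25] ##..# => .  t=0,i=2
  [24] ##... => #  t=1,i=2
  [23] #.### => .  t=0,i=19
  [22] #.##. => #  t=0,i=0
  [21] #.#.# => #  t=0,i=17
  [20] #.#.. => .  t=1,i=13
  [19] #..## => #  t=2,i=14
  [18] #..#. => .  t=0,i=3
  [17] #...# => #  t=1,i=15
  [16] #.... => .  t=0,i=6
  [15] .#### => #  t=2,i=10
  [14] .###. => .  t=0,i=14
  [13] .##.# => .  t=3,i=10
  [12] .##.. => #  t=0,i=1
  [11] .#.## => .  t=0,i=18
  [10] .#.#. => #  t=1,i=12
  [9] .#..# => #  t=4,i=10
  [8] .#... => .  t=0,i=5
  [7] ..### => #  t=0,i=13
  [6] ..##. => #  t=1,i=0
  [5] ..#.# => #  t=1,i=11
  [4] ..#.. => .  t=0,i=4
  [3] ...## => .  t=0,i=12
  [2] ...#. => #  t=1,i=10
  [1] ....# => #  t=0,i=11
  [0] ..... => .  t=0,i=7
  bits 10010001011010101001011011100110 = 2439681766

2439681766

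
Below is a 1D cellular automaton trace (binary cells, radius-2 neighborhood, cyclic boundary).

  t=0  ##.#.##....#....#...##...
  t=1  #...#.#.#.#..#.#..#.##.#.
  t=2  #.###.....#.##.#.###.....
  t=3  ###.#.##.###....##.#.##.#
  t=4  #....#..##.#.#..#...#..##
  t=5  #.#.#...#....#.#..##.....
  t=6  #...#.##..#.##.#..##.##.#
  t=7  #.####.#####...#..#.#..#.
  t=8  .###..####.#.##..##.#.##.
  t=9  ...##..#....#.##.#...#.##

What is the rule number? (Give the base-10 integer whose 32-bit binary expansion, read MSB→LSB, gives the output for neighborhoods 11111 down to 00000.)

2593626213

  nb #####: next=#  (t=7,i=9, bit31=1)
  nb ####.: next=.  (t=3,i=1, bit30=0)
  nb ###.#: next=.  (t=3,i=2, bit29=0)
  nb ###..: next=#  (t=2,i=4, bit28=1)
  nb ##.##: next=#  (t=3,i=8, bit27=1)
  nb ##.#.: next=.  (t=0,i=2, bit26=0)
  nb ##..#: next=#  (t=6,i=8, bit25=1)
  nb ##...: next=.  (t=0,i=7, bit24=0)
  nb #.###: next=#  (t=2,i=2, bit23=1)
  nb #.##.: next=.  (t=0,i=5, bit22=0)
  nb #.#.#: next=.  (t=0,i=3, bit21=0)
  nb #.#..: next=#  (t=1,i=0, bit20=1)
  nb #..##: next=.  (t=4,i=7, bit19=0)
  nb #..#.: next=#  (t=1,i=12, bit18=1)
  nb #...#: next=#  (t=0,i=18, bit17=1)
  nb #....: next=#  (t=0,i=8, bit16=1)
  nb .####: next=#  (t=3,i=0, bit15=1)
  nb .###.: next=.  (t=2,i=3, bit14=0)
  nb .##.#: next=.  (t=0,i=1, bit13=0)
  nb .##..: next=#  (t=0,i=6, bit12=1)
  nb .#.##: next=#  (t=0,i=4, bit11=1)
  nb .#.#.: next=.  (t=1,i=5, bit10=0)
  nb .#..#: next=.  (t=1,i=11, bit9=0)
  nb .#...: next=.  (t=0,i=12, bit8=0)
  nb ..###: next=.  (t=4,i=23, bit7=0)
  nb ..##.: next=#  (t=0,i=0, bit6=1)
  nb ..#.#: next=#  (t=1,i=4, bit5=1)
  nb ..#..: next=.  (t=0,i=11, bit4=0)
  nb ...##: next=.  (t=0,i=19, bit3=0)
  nb ...#.: next=#  (t=0,i=10, bit2=1)
  nb ....#: next=.  (t=0,i=9, bit1=0)
  nb .....: next=#  (t=2,i=7, bit0=1)
  bits 10011010100101111001100001100101 = 2593626213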